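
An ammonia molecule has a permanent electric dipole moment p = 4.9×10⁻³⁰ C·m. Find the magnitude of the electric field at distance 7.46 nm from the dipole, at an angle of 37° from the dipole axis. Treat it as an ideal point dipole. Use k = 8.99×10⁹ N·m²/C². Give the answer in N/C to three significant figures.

E ≈ 1.81×10⁵ N/C

At angle θ the dipole field magnitude is E = (kp/r³)·√(1 + 3cos²θ).
kp/r³ = (8.99×10⁹)(4.90×10⁻³⁰) / (7.46×10⁻⁹)³ = 1.061×10⁵ N/C.
√(1 + 3cos²37°) = √(1 + 3·0.6378) = √2.9135 ≈ 1.7069.
E ≈ 1.061×10⁵ × 1.707 = 1.811×10⁵ N/C.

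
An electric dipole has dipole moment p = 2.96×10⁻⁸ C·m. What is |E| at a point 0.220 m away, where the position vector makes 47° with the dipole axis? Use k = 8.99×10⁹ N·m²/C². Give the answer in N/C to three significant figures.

At angle θ the dipole field magnitude is E = (kp/r³)·√(1 + 3cos²θ).
kp/r³ = (8.99×10⁹)(2.96×10⁻⁸) / (0.220)³ = 2.499×10⁴ N/C.
√(1 + 3cos²47°) = √(1 + 3·0.4651) = √2.3954 ≈ 1.5477.
E ≈ 2.499×10⁴ × 1.548 = 3.868×10⁴ N/C.

E ≈ 3.87×10⁴ N/C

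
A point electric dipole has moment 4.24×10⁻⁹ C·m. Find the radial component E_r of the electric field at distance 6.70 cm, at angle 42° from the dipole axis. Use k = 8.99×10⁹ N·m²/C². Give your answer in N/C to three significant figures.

E_r ≈ 1.88×10⁵ N/C

For a dipole, E_r = (2kp cosθ)/r³.
kp/r³ = (8.99×10⁹)(4.24×10⁻⁹)/(0.0670)³ = 1.267×10⁵ N/C.
E_r = 2·1.267×10⁵·cos42° = 1.884×10⁵ N/C.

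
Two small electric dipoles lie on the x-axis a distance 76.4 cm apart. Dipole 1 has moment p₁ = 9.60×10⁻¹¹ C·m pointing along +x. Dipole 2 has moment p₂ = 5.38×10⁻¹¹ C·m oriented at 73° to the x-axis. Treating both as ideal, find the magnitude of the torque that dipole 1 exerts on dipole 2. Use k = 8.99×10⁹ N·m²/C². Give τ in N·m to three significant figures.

The second dipole sits on the axis of the first, so the field there is axial: E₁ = 2kp₁/r³ along +x.
E₁ = 2(8.99×10⁹)(9.60×10⁻¹¹)/(0.764)³ = 3.871 N/C.
Torque on the second dipole: τ = p₂ E₁ sinθ.
τ = (5.38×10⁻¹¹)(3.871)·sin73° = 1.991×10⁻¹⁰ N·m.

τ ≈ 1.99×10⁻¹⁰ N·m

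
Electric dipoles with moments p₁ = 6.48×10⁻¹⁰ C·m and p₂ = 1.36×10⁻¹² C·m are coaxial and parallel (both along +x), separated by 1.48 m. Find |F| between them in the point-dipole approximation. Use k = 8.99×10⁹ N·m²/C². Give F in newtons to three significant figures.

F ≈ 9.91×10⁻¹² N

On-axis field of dipole 1 at distance r: E = 2kp₁/r³. Force on dipole 2 is F = p₂·dE/dr (gradient along axis).
dE/dr = −6kp₁/r⁴, so |F| = 6kp₁p₂/r⁴ (attractive for aligned moments).
F = 6(8.99×10⁹)(6.48×10⁻¹⁰)(1.36×10⁻¹²)/(1.48)⁴ = 9.908×10⁻¹² N.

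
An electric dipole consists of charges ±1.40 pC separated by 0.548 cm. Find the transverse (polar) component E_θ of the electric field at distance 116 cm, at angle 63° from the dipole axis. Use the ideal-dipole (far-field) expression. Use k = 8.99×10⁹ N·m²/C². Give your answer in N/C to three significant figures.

E_θ ≈ 3.94×10⁻⁵ N/C

Dipole moment p = qd = (1.40×10⁻¹² C)(0.00548 m) = 7.672×10⁻¹⁵ C·m.
For a dipole, E_θ = (kp sinθ)/r³.
kp/r³ = (8.99×10⁹)(7.672×10⁻¹⁵)/(1.16)³ = 4.419×10⁻⁵ N/C.
E_θ = 4.419×10⁻⁵·sin63° = 3.937×10⁻⁵ N/C.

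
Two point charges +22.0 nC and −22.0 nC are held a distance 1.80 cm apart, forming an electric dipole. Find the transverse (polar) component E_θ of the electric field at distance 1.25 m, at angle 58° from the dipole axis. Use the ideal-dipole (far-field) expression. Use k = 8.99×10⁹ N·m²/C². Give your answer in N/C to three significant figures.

Dipole moment p = qd = (2.20×10⁻⁸ C)(0.0180 m) = 3.96×10⁻¹⁰ C·m.
For a dipole, E_θ = (kp sinθ)/r³.
kp/r³ = (8.99×10⁹)(3.96×10⁻¹⁰)/(1.25)³ = 1.823 N/C.
E_θ = 1.823·sin58° = 1.546 N/C.

E_θ ≈ 1.55 N/C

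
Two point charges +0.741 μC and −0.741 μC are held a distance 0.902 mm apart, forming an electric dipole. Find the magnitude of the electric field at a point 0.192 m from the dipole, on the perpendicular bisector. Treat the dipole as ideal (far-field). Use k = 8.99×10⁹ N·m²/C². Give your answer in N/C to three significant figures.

Dipole moment p = qd = (7.41×10⁻⁷ C)(9.02×10⁻⁴ m) = 6.684×10⁻¹⁰ C·m.
In the equatorial plane E = kp/r³.
E = (8.99×10⁹)(6.684×10⁻¹⁰) / (0.192)³ = 849.0 N/C.

E ≈ 849 N/C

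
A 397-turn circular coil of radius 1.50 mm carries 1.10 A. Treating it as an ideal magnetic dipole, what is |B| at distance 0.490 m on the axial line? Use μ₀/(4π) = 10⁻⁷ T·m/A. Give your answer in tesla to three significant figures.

B ≈ 5.25×10⁻⁹ T

m = NIA = NIπa² = 397·(1.10)·π·(0.00150)² = 0.003087 A·m².
On axis B = (μ₀/4π)·2m/r³.
B = 2·(10⁻⁷)·(0.003087) / (0.490)³ = 5.248×10⁻⁹ T.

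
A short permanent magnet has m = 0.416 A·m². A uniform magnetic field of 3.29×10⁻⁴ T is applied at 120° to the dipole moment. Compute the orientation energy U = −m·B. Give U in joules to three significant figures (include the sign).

U ≈ 6.84×10⁻⁵ J

U = −m·B = −mB cosθ.
U = −(0.416)(3.29×10⁻⁴)·cos120° = 6.843×10⁻⁵ J.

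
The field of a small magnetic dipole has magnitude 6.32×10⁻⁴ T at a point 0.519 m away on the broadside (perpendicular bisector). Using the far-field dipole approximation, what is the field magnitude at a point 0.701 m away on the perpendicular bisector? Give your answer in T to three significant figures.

Dipole fields scale as 1/r³ in the far field; the geometry is the same at both points.
B₂ = B₁ · (r₁/r₂)³ = 6.32×10⁻⁴ · (0.519/0.701)³.
(r₁/r₂)³ = (0.7404)³ = 0.4058.
B₂ ≈ 2.565×10⁻⁴ T.

B ≈ 2.56×10⁻⁴ T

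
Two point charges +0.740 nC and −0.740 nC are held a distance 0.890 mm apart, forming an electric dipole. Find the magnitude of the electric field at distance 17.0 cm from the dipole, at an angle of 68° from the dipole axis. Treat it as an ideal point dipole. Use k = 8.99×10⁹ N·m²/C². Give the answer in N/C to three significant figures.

Dipole moment p = qd = (7.40×10⁻¹⁰ C)(8.90×10⁻⁴ m) = 6.586×10⁻¹³ C·m.
At angle θ the dipole field magnitude is E = (kp/r³)·√(1 + 3cos²θ).
kp/r³ = (8.99×10⁹)(6.586×10⁻¹³) / (0.170)³ = 1.205 N/C.
√(1 + 3cos²68°) = √(1 + 3·0.1403) = √1.4210 ≈ 1.1921.
E ≈ 1.205 × 1.192 = 1.437 N/C.

E ≈ 1.44 N/C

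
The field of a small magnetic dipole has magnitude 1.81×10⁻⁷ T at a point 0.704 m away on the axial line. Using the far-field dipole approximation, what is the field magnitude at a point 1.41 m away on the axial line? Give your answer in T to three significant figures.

Dipole fields scale as 1/r³ in the far field; the geometry is the same at both points.
B₂ = B₁ · (r₁/r₂)³ = 1.81×10⁻⁷ · (0.704/1.41)³.
(r₁/r₂)³ = (0.4993)³ = 0.1245.
B₂ ≈ 2.253×10⁻⁸ T.

B ≈ 2.25×10⁻⁸ T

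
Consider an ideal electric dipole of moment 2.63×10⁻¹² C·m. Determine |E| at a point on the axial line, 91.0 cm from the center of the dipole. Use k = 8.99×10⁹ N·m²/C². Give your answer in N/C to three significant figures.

On the dipole axis E = 2kp/r³.
E = 2·(8.99×10⁹)(2.63×10⁻¹²) / (0.910)³ = 0.06275 N/C.

E ≈ 0.0628 N/C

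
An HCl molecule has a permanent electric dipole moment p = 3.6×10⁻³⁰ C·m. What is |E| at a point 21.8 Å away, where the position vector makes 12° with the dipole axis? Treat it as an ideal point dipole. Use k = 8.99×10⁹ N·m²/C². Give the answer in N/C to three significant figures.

E ≈ 6.15×10⁶ N/C

At angle θ the dipole field magnitude is E = (kp/r³)·√(1 + 3cos²θ).
kp/r³ = (8.99×10⁹)(3.60×10⁻³⁰) / (2.18×10⁻⁹)³ = 3.124×10⁶ N/C.
√(1 + 3cos²12°) = √(1 + 3·0.9568) = √3.8703 ≈ 1.9673.
E ≈ 3.124×10⁶ × 1.967 = 6.146×10⁶ N/C.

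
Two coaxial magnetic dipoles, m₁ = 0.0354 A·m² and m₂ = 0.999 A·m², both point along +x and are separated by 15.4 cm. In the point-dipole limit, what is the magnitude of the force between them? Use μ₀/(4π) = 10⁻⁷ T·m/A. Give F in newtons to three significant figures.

F ≈ 3.77×10⁻⁵ N

On-axis B of dipole 1: B = (μ₀/4π)·2m₁/r³. Force on dipole 2: F = m₂·dB/dr.
dB/dr = −(μ₀/4π)·6m₁/r⁴, so |F| = (μ₀/4π)·6m₁m₂/r⁴.
F = 6(10⁻⁷)(0.0354)(0.999)/(0.154)⁴ = 3.773×10⁻⁵ N.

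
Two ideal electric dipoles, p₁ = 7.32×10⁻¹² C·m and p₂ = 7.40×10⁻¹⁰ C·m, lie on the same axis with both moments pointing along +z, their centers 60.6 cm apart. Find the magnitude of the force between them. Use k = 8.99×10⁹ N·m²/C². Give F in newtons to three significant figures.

F ≈ 2.17×10⁻⁹ N

On-axis field of dipole 1 at distance r: E = 2kp₁/r³. Force on dipole 2 is F = p₂·dE/dr (gradient along axis).
dE/dr = −6kp₁/r⁴, so |F| = 6kp₁p₂/r⁴ (attractive for aligned moments).
F = 6(8.99×10⁹)(7.32×10⁻¹²)(7.40×10⁻¹⁰)/(0.606)⁴ = 2.167×10⁻⁹ N.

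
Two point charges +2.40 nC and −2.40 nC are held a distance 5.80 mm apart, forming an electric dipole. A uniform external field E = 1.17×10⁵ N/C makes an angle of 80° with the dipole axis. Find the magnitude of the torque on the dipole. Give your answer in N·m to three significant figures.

Dipole moment p = qd = (2.40×10⁻⁹ C)(0.00580 m) = 1.392×10⁻¹¹ C·m.
Torque on an electric dipole: τ = pE sinθ.
τ = (1.392×10⁻¹¹)(1.17×10⁵)·sin80° = 1.604×10⁻⁶ N·m.

τ ≈ 1.60×10⁻⁶ N·m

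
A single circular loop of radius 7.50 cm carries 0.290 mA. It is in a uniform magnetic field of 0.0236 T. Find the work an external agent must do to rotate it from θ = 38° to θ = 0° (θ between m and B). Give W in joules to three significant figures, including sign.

W ≈ -2.56×10⁻⁸ J

Magnetic moment m = IA = Iπa² = (2.90×10⁻⁴)·π·(0.0750)² = 5.125×10⁻⁶ A·m².
W_ext = ΔU = −mB cosθ₂ + mB cosθ₁ = mB(cosθ₁ − cosθ₂).
W = (5.125×10⁻⁶)(0.0236)·(cos38° − cos0°) = (1.210×10⁻⁷)·(-0.2120) = -2.564×10⁻⁸ J.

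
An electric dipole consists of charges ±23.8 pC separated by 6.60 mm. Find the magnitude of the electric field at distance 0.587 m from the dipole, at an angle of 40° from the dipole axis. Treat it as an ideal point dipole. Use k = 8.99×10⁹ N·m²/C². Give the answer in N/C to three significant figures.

E ≈ 0.0116 N/C

Dipole moment p = qd = (2.38×10⁻¹¹ C)(0.00660 m) = 1.571×10⁻¹³ C·m.
At angle θ the dipole field magnitude is E = (kp/r³)·√(1 + 3cos²θ).
kp/r³ = (8.99×10⁹)(1.571×10⁻¹³) / (0.587)³ = 0.006983 N/C.
√(1 + 3cos²40°) = √(1 + 3·0.5868) = √2.7605 ≈ 1.6615.
E ≈ 0.006983 × 1.661 = 0.01160 N/C.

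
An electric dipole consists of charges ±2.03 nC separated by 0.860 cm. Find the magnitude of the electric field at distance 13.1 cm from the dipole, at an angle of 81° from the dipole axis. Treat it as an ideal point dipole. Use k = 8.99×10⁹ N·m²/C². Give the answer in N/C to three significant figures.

Dipole moment p = qd = (2.03×10⁻⁹ C)(0.00860 m) = 1.746×10⁻¹¹ C·m.
At angle θ the dipole field magnitude is E = (kp/r³)·√(1 + 3cos²θ).
kp/r³ = (8.99×10⁹)(1.746×10⁻¹¹) / (0.131)³ = 69.82 N/C.
√(1 + 3cos²81°) = √(1 + 3·0.0245) = √1.0734 ≈ 1.0361.
E ≈ 69.82 × 1.036 = 72.34 N/C.

E ≈ 72.3 N/C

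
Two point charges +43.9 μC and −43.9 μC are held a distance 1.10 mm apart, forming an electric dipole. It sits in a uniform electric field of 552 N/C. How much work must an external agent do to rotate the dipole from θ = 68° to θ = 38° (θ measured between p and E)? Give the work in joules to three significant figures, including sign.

Dipole moment p = qd = (4.39×10⁻⁵ C)(0.00110 m) = 4.829×10⁻⁸ C·m.
W_ext = ΔU = U(θ₂) − U(θ₁) = −pE cosθ₂ − (−pE cosθ₁) = pE(cosθ₁ − cosθ₂).
W = (4.829×10⁻⁸)(552)·(cos68° − cos38°) = (2.666×10⁻⁵)·(-0.4134) = -1.102×10⁻⁵ J.

W ≈ -1.10×10⁻⁵ J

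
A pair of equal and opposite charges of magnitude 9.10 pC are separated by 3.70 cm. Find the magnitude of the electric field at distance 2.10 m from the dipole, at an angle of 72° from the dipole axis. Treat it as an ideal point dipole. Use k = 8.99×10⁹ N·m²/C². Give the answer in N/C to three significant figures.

Dipole moment p = qd = (9.10×10⁻¹² C)(0.0370 m) = 3.367×10⁻¹³ C·m.
At angle θ the dipole field magnitude is E = (kp/r³)·√(1 + 3cos²θ).
kp/r³ = (8.99×10⁹)(3.367×10⁻¹³) / (2.10)³ = 3.268×10⁻⁴ N/C.
√(1 + 3cos²72°) = √(1 + 3·0.0955) = √1.2865 ≈ 1.1342.
E ≈ 3.268×10⁻⁴ × 1.134 = 3.707×10⁻⁴ N/C.

E ≈ 3.71×10⁻⁴ N/C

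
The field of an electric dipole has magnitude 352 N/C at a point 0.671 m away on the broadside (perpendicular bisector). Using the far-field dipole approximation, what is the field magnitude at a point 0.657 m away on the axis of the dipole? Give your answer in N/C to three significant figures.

E ≈ 750 N/C

Dipole fields scale as 1/r³ in the far field.
The axial field is twice the equatorial field at the same r, so the geometry factor is 2/1.
E₂ = E₁ · (2/1) · (r₁/r₂)³ = 352 · 2 · (0.671/0.657)³.
(r₁/r₂)³ = (1.021)³ = 1.065.
E₂ ≈ 750.0 N/C.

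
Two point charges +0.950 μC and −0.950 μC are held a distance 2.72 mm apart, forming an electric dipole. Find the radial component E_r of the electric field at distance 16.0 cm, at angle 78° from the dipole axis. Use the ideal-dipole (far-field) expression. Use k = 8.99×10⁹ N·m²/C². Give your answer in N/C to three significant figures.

E_r ≈ 2360 N/C

Dipole moment p = qd = (9.50×10⁻⁷ C)(0.00272 m) = 2.584×10⁻⁹ C·m.
For a dipole, E_r = (2kp cosθ)/r³.
kp/r³ = (8.99×10⁹)(2.584×10⁻⁹)/(0.160)³ = 5671 N/C.
E_r = 2·5671·cos78° = 2358 N/C.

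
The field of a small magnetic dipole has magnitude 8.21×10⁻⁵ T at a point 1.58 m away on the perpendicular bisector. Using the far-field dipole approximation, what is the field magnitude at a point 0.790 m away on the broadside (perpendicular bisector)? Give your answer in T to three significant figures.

Dipole fields scale as 1/r³ in the far field; the geometry is the same at both points.
B₂ = B₁ · (r₁/r₂)³ = 8.21×10⁻⁵ · (1.58/0.790)³.
(r₁/r₂)³ = (2)³ = 8.
B₂ ≈ 6.568×10⁻⁴ T.

B ≈ 6.57×10⁻⁴ T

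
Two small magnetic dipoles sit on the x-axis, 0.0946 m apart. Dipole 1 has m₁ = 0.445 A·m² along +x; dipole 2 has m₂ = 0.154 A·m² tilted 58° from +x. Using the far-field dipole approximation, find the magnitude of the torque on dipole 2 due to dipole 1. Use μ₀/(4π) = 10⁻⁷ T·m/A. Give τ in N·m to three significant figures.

τ ≈ 1.37×10⁻⁵ N·m

Dipole B is on the axis of dipole A, so B₁ there is axial: B₁ = (μ₀/4π)·2m₁/r³ along +x.
B₁ = 2(10⁻⁷)(0.445)/(0.0946)³ = 1.051×10⁻⁴ T.
τ = m₂ B₁ sinθ.
τ = (0.154)(1.051×10⁻⁴)·sin58° = 1.373×10⁻⁵ N·m.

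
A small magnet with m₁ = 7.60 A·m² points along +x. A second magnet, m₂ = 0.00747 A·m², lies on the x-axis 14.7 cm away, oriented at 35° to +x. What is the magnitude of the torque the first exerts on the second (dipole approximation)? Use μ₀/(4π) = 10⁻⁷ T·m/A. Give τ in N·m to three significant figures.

Dipole B is on the axis of dipole A, so B₁ there is axial: B₁ = (μ₀/4π)·2m₁/r³ along +x.
B₁ = 2(10⁻⁷)(7.60)/(0.147)³ = 4.785×10⁻⁴ T.
τ = m₂ B₁ sinθ.
τ = (0.00747)(4.785×10⁻⁴)·sin35° = 2.050×10⁻⁶ N·m.

τ ≈ 2.05×10⁻⁶ N·m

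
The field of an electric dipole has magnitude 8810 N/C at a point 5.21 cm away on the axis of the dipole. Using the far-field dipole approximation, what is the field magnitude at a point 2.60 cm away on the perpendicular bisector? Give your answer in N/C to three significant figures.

E ≈ 3.54×10⁴ N/C

Dipole fields scale as 1/r³ in the far field.
The axial field is twice the equatorial field at the same r, so the geometry factor is 1/2.
E₂ = E₁ · (1/2) · (r₁/r₂)³ = 8810 · 0.5 · (5.21/2.60)³.
(r₁/r₂)³ = (2.004)³ = 8.046.
E₂ ≈ 3.544×10⁴ N/C.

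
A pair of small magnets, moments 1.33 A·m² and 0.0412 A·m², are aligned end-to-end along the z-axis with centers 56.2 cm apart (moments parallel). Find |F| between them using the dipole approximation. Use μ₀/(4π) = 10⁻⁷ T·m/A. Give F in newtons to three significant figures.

F ≈ 3.30×10⁻⁷ N

On-axis B of dipole 1: B = (μ₀/4π)·2m₁/r³. Force on dipole 2: F = m₂·dB/dr.
dB/dr = −(μ₀/4π)·6m₁/r⁴, so |F| = (μ₀/4π)·6m₁m₂/r⁴.
F = 6(10⁻⁷)(1.33)(0.0412)/(0.562)⁴ = 3.296×10⁻⁷ N.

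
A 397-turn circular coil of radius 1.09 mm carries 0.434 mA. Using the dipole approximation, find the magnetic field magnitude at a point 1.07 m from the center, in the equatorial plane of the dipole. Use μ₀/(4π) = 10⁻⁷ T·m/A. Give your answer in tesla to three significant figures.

B ≈ 5.25×10⁻¹⁴ T

m = NIA = NIπa² = 397·(4.34×10⁻⁴)·π·(0.00109)² = 6.431×10⁻⁷ A·m².
In the equatorial plane B = (μ₀/4π)·m/r³ (half the axial value).
B = (10⁻⁷)·(6.431×10⁻⁷) / (1.07)³ = 5.250×10⁻¹⁴ T.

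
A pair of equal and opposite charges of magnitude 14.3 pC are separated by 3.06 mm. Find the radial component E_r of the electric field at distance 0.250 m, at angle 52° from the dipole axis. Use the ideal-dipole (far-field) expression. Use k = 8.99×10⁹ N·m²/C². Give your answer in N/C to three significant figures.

E_r ≈ 0.0310 N/C

Dipole moment p = qd = (1.43×10⁻¹¹ C)(0.00306 m) = 4.376×10⁻¹⁴ C·m.
For a dipole, E_r = (2kp cosθ)/r³.
kp/r³ = (8.99×10⁹)(4.376×10⁻¹⁴)/(0.250)³ = 0.02518 N/C.
E_r = 2·0.02518·cos52° = 0.03100 N/C.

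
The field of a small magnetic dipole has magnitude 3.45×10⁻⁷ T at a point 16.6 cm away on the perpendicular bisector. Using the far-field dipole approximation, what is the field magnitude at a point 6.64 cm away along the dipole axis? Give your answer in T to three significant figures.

B ≈ 1.08×10⁻⁵ T

Dipole fields scale as 1/r³ in the far field.
The axial field is twice the equatorial field at the same r, so the geometry factor is 2/1.
B₂ = B₁ · (2/1) · (r₁/r₂)³ = 3.45×10⁻⁷ · 2 · (16.6/6.64)³.
(r₁/r₂)³ = (2.5)³ = 15.62.
B₂ ≈ 1.078×10⁻⁵ T.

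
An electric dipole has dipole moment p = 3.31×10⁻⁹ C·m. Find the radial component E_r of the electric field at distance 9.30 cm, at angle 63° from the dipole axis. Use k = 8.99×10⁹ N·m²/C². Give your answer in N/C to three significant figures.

For a dipole, E_r = (2kp cosθ)/r³.
kp/r³ = (8.99×10⁹)(3.31×10⁻⁹)/(0.0930)³ = 3.699×10⁴ N/C.
E_r = 2·3.699×10⁴·cos63° = 3.359×10⁴ N/C.

E_r ≈ 3.36×10⁴ N/C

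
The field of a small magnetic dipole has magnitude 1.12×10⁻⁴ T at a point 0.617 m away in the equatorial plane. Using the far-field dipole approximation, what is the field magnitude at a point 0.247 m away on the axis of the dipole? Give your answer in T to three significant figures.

B ≈ 0.00349 T

Dipole fields scale as 1/r³ in the far field.
The axial field is twice the equatorial field at the same r, so the geometry factor is 2/1.
B₂ = B₁ · (2/1) · (r₁/r₂)³ = 1.12×10⁻⁴ · 2 · (0.617/0.247)³.
(r₁/r₂)³ = (2.498)³ = 15.59.
B₂ ≈ 0.003492 T.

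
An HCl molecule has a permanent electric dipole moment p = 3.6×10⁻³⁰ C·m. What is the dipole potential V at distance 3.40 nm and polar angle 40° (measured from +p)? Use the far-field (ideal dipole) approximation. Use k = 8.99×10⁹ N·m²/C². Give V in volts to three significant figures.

V ≈ 0.00214 V

The dipole potential is V = kp cosθ / r².
V = (8.99×10⁹)(3.60×10⁻³⁰)·cos40° / (3.40×10⁻⁹)² = 0.002145 V.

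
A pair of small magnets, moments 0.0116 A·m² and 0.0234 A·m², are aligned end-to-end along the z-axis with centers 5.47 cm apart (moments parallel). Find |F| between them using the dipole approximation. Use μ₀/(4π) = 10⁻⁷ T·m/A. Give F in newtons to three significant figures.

On-axis B of dipole 1: B = (μ₀/4π)·2m₁/r³. Force on dipole 2: F = m₂·dB/dr.
dB/dr = −(μ₀/4π)·6m₁/r⁴, so |F| = (μ₀/4π)·6m₁m₂/r⁴.
F = 6(10⁻⁷)(0.0116)(0.0234)/(0.0547)⁴ = 1.819×10⁻⁵ N.

F ≈ 1.82×10⁻⁵ N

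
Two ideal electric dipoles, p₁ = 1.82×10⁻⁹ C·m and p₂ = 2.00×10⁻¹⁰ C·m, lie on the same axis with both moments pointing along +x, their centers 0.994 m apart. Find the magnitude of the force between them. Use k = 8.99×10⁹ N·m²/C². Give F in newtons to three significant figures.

F ≈ 2.01×10⁻⁸ N

On-axis field of dipole 1 at distance r: E = 2kp₁/r³. Force on dipole 2 is F = p₂·dE/dr (gradient along axis).
dE/dr = −6kp₁/r⁴, so |F| = 6kp₁p₂/r⁴ (attractive for aligned moments).
F = 6(8.99×10⁹)(1.82×10⁻⁹)(2.00×10⁻¹⁰)/(0.994)⁴ = 2.011×10⁻⁸ N.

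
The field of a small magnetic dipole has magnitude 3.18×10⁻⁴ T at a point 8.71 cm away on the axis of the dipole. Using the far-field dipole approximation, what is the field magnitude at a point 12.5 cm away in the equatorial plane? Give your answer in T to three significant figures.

B ≈ 5.38×10⁻⁵ T

Dipole fields scale as 1/r³ in the far field.
The axial field is twice the equatorial field at the same r, so the geometry factor is 1/2.
B₂ = B₁ · (1/2) · (r₁/r₂)³ = 3.18×10⁻⁴ · 0.5 · (8.71/12.5)³.
(r₁/r₂)³ = (0.6968)³ = 0.3383.
B₂ ≈ 5.379×10⁻⁵ T.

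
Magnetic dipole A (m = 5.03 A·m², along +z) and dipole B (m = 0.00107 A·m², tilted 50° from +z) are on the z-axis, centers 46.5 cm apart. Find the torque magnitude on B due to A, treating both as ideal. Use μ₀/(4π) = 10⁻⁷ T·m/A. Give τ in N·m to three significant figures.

Dipole B is on the axis of dipole A, so B₁ there is axial: B₁ = (μ₀/4π)·2m₁/r³ along +z.
B₁ = 2(10⁻⁷)(5.03)/(0.465)³ = 1.001×10⁻⁵ T.
τ = m₂ B₁ sinθ.
τ = (0.00107)(1.001×10⁻⁵)·sin50° = 8.201×10⁻⁹ N·m.

τ ≈ 8.20×10⁻⁹ N·m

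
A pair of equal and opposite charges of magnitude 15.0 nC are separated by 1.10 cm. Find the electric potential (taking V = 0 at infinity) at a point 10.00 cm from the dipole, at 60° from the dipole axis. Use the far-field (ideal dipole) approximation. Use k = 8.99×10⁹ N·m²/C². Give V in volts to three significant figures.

V ≈ 74.2 V

Dipole moment p = qd = (1.50×10⁻⁸ C)(0.0110 m) = 1.65×10⁻¹⁰ C·m.
The dipole potential is V = kp cosθ / r².
V = (8.99×10⁹)(1.65×10⁻¹⁰)·cos60° / (0.100)² = 74.17 V.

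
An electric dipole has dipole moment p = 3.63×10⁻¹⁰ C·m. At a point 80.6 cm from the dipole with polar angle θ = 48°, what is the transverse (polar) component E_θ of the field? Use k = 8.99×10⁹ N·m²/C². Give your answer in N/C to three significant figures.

E_θ ≈ 4.63 N/C

For a dipole, E_θ = (kp sinθ)/r³.
kp/r³ = (8.99×10⁹)(3.63×10⁻¹⁰)/(0.806)³ = 6.232 N/C.
E_θ = 6.232·sin48° = 4.632 N/C.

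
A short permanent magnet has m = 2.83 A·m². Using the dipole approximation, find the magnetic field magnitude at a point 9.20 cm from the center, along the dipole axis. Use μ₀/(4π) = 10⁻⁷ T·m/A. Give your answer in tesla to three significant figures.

B ≈ 7.27×10⁻⁴ T

On axis B = (μ₀/4π)·2m/r³.
B = 2·(10⁻⁷)·(2.83) / (0.0920)³ = 7.269×10⁻⁴ T.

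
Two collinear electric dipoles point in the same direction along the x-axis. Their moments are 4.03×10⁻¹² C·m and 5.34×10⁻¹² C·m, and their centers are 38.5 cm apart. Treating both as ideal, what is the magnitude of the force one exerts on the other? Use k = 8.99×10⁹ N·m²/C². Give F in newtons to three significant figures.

F ≈ 5.28×10⁻¹¹ N

On-axis field of dipole 1 at distance r: E = 2kp₁/r³. Force on dipole 2 is F = p₂·dE/dr (gradient along axis).
dE/dr = −6kp₁/r⁴, so |F| = 6kp₁p₂/r⁴ (attractive for aligned moments).
F = 6(8.99×10⁹)(4.03×10⁻¹²)(5.34×10⁻¹²)/(0.385)⁴ = 5.283×10⁻¹¹ N.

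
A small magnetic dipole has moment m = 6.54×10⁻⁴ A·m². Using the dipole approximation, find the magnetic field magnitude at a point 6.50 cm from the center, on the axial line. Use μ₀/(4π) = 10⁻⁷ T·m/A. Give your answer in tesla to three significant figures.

On axis B = (μ₀/4π)·2m/r³.
B = 2·(10⁻⁷)·(6.54×10⁻⁴) / (0.0650)³ = 4.763×10⁻⁷ T.

B ≈ 4.76×10⁻⁷ T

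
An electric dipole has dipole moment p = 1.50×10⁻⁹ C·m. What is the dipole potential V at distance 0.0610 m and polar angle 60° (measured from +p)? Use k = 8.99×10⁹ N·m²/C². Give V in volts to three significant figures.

V ≈ 1810 V

The dipole potential is V = kp cosθ / r².
V = (8.99×10⁹)(1.50×10⁻⁹)·cos60° / (0.0610)² = 1812 V.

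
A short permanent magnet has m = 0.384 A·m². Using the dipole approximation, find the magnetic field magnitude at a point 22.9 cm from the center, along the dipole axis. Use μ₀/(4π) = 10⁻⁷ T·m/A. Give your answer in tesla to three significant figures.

B ≈ 6.40×10⁻⁶ T

On axis B = (μ₀/4π)·2m/r³.
B = 2·(10⁻⁷)·(0.384) / (0.229)³ = 6.395×10⁻⁶ T.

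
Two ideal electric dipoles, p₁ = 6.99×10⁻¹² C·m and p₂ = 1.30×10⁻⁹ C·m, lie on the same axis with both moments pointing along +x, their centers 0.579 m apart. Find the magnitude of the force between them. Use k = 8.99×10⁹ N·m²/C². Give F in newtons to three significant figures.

On-axis field of dipole 1 at distance r: E = 2kp₁/r³. Force on dipole 2 is F = p₂·dE/dr (gradient along axis).
dE/dr = −6kp₁/r⁴, so |F| = 6kp₁p₂/r⁴ (attractive for aligned moments).
F = 6(8.99×10⁹)(6.99×10⁻¹²)(1.30×10⁻⁹)/(0.579)⁴ = 4.361×10⁻⁹ N.

F ≈ 4.36×10⁻⁹ N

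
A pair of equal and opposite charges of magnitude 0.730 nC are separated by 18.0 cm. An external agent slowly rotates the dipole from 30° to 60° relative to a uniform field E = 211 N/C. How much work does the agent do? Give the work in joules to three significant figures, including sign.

W ≈ 1.01×10⁻⁸ J

Dipole moment p = qd = (7.30×10⁻¹⁰ C)(0.180 m) = 1.314×10⁻¹⁰ C·m.
W_ext = ΔU = U(θ₂) − U(θ₁) = −pE cosθ₂ − (−pE cosθ₁) = pE(cosθ₁ − cosθ₂).
W = (1.314×10⁻¹⁰)(211)·(cos30° − cos60°) = (2.773×10⁻⁸)·(+0.3660) = 1.015×10⁻⁸ J.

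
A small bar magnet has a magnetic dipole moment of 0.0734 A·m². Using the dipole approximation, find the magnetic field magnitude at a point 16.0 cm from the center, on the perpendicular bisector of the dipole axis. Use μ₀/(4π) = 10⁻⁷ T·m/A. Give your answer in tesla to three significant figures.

In the equatorial plane B = (μ₀/4π)·m/r³ (half the axial value).
B = (10⁻⁷)·(0.0734) / (0.160)³ = 1.792×10⁻⁶ T.

B ≈ 1.79×10⁻⁶ T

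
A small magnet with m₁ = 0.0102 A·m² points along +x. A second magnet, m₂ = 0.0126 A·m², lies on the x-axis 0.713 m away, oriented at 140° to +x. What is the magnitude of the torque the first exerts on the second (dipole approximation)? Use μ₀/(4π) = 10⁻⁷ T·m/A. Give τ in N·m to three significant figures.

τ ≈ 4.56×10⁻¹¹ N·m

Dipole B is on the axis of dipole A, so B₁ there is axial: B₁ = (μ₀/4π)·2m₁/r³ along +x.
B₁ = 2(10⁻⁷)(0.0102)/(0.713)³ = 5.628×10⁻⁹ T.
τ = m₂ B₁ sinθ.
τ = (0.0126)(5.628×10⁻⁹)·sin140° = 4.558×10⁻¹¹ N·m.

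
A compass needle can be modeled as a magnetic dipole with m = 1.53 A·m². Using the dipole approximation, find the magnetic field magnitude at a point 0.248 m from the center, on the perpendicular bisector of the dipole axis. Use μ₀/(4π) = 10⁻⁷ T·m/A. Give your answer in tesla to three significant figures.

In the equatorial plane B = (μ₀/4π)·m/r³ (half the axial value).
B = (10⁻⁷)·(1.53) / (0.248)³ = 1.003×10⁻⁵ T.

B ≈ 1.00×10⁻⁵ T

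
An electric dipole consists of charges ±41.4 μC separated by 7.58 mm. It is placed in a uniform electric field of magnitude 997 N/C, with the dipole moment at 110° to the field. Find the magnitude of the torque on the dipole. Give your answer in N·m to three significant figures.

τ ≈ 2.94×10⁻⁴ N·m

Dipole moment p = qd = (4.14×10⁻⁵ C)(0.00758 m) = 3.138×10⁻⁷ C·m.
Torque on an electric dipole: τ = pE sinθ.
τ = (3.138×10⁻⁷)(997)·sin110° = 2.940×10⁻⁴ N·m.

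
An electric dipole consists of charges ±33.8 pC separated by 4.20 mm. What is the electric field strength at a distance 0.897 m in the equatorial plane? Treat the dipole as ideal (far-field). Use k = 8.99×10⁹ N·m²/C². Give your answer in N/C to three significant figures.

Dipole moment p = qd = (3.38×10⁻¹¹ C)(0.00420 m) = 1.42×10⁻¹³ C·m.
On the perpendicular bisector E = kp/r³ (half the axial value at the same distance).
E = (8.99×10⁹)(1.42×10⁻¹³) / (0.897)³ = 0.001769 N/C.

E ≈ 0.00177 N/C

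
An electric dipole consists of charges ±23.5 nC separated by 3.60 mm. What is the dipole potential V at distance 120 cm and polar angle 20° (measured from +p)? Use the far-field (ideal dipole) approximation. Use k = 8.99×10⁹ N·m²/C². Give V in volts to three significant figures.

V ≈ 0.496 V

Dipole moment p = qd = (2.35×10⁻⁸ C)(0.00360 m) = 8.46×10⁻¹¹ C·m.
The dipole potential is V = kp cosθ / r².
V = (8.99×10⁹)(8.46×10⁻¹¹)·cos20° / (1.20)² = 0.4963 V.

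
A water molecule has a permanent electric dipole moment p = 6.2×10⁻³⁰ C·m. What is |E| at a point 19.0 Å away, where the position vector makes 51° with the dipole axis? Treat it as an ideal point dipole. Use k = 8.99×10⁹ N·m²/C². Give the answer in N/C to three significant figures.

E ≈ 1.20×10⁷ N/C

At angle θ the dipole field magnitude is E = (kp/r³)·√(1 + 3cos²θ).
kp/r³ = (8.99×10⁹)(6.20×10⁻³⁰) / (1.90×10⁻⁹)³ = 8.126×10⁶ N/C.
√(1 + 3cos²51°) = √(1 + 3·0.3960) = √2.1881 ≈ 1.4792.
E ≈ 8.126×10⁶ × 1.479 = 1.202×10⁷ N/C.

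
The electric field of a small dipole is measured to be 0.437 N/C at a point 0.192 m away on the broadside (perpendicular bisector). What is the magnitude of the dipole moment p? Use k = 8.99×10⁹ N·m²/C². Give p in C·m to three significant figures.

In the equatorial plane E = kp/r³, so p = Er³/(k).
p = (0.437)·(0.192)³ / (8.99×10⁹) = 3.441×10⁻¹³ C·m.

p ≈ 3.44×10⁻¹³ C·m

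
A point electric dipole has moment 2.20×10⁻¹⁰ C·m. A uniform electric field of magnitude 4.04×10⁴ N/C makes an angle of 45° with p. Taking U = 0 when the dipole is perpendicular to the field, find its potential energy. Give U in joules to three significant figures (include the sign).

U = −p·E = −pE cosθ.
U = −(2.20×10⁻¹⁰)(4.04×10⁴)·cos45° = -6.285×10⁻⁶ J.

U ≈ -6.28×10⁻⁶ J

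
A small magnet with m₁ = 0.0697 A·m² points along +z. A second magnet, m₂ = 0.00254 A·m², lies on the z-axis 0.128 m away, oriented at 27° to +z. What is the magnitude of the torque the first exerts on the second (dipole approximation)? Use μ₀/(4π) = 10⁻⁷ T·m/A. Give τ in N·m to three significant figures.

Dipole B is on the axis of dipole A, so B₁ there is axial: B₁ = (μ₀/4π)·2m₁/r³ along +z.
B₁ = 2(10⁻⁷)(0.0697)/(0.128)³ = 6.647×10⁻⁶ T.
τ = m₂ B₁ sinθ.
τ = (0.00254)(6.647×10⁻⁶)·sin27° = 7.665×10⁻⁹ N·m.

τ ≈ 7.67×10⁻⁹ N·m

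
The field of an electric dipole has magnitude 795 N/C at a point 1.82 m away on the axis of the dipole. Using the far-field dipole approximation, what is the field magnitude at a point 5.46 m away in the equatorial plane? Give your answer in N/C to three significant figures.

E ≈ 14.7 N/C

Dipole fields scale as 1/r³ in the far field.
The axial field is twice the equatorial field at the same r, so the geometry factor is 1/2.
E₂ = E₁ · (1/2) · (r₁/r₂)³ = 795 · 0.5 · (1.82/5.46)³.
(r₁/r₂)³ = (0.3333)³ = 0.03704.
E₂ ≈ 14.72 N/C.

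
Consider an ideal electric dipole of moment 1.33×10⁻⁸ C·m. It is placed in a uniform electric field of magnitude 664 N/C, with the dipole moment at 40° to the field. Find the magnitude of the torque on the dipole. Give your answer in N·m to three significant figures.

τ ≈ 5.68×10⁻⁶ N·m

Torque on an electric dipole: τ = pE sinθ.
τ = (1.33×10⁻⁸)(664)·sin40° = 5.677×10⁻⁶ N·m.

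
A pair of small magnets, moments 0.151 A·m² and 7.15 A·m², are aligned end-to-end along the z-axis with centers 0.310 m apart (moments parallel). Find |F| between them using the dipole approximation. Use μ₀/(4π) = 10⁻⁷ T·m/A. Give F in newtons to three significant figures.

F ≈ 7.01×10⁻⁵ N

On-axis B of dipole 1: B = (μ₀/4π)·2m₁/r³. Force on dipole 2: F = m₂·dB/dr.
dB/dr = −(μ₀/4π)·6m₁/r⁴, so |F| = (μ₀/4π)·6m₁m₂/r⁴.
F = 6(10⁻⁷)(0.151)(7.15)/(0.310)⁴ = 7.014×10⁻⁵ N.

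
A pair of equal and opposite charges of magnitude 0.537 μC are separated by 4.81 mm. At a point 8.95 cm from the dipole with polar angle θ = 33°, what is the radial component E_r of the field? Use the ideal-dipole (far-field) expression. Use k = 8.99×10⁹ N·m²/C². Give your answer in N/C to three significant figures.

E_r ≈ 5.43×10⁴ N/C

Dipole moment p = qd = (5.37×10⁻⁷ C)(0.00481 m) = 2.583×10⁻⁹ C·m.
For a dipole, E_r = (2kp cosθ)/r³.
kp/r³ = (8.99×10⁹)(2.583×10⁻⁹)/(0.0895)³ = 3.239×10⁴ N/C.
E_r = 2·3.239×10⁴·cos33° = 5.433×10⁴ N/C.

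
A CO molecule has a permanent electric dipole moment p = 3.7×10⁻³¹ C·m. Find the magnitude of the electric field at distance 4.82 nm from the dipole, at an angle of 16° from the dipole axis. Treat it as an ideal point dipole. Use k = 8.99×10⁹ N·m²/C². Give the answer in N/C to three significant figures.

E ≈ 5.77×10⁴ N/C

At angle θ the dipole field magnitude is E = (kp/r³)·√(1 + 3cos²θ).
kp/r³ = (8.99×10⁹)(3.70×10⁻³¹) / (4.82×10⁻⁹)³ = 2.970×10⁴ N/C.
√(1 + 3cos²16°) = √(1 + 3·0.9240) = √3.7721 ≈ 1.9422.
E ≈ 2.970×10⁴ × 1.942 = 5.769×10⁴ N/C.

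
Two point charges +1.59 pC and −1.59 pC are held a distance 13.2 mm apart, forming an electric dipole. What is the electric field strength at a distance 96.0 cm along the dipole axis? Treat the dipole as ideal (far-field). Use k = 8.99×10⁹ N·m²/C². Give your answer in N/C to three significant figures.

Dipole moment p = qd = (1.59×10⁻¹² C)(0.0132 m) = 2.099×10⁻¹⁴ C·m.
On the dipole axis E = 2kp/r³.
E = 2·(8.99×10⁹)(2.099×10⁻¹⁴) / (0.960)³ = 4.266×10⁻⁴ N/C.

E ≈ 4.27×10⁻⁴ N/C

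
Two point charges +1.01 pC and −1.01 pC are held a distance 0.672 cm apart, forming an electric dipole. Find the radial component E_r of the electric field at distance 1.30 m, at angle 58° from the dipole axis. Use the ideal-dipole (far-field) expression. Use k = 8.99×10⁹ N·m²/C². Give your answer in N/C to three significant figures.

Dipole moment p = qd = (1.01×10⁻¹² C)(0.00672 m) = 6.787×10⁻¹⁵ C·m.
For a dipole, E_r = (2kp cosθ)/r³.
kp/r³ = (8.99×10⁹)(6.787×10⁻¹⁵)/(1.30)³ = 2.777×10⁻⁵ N/C.
E_r = 2·2.777×10⁻⁵·cos58° = 2.943×10⁻⁵ N/C.

E_r ≈ 2.94×10⁻⁵ N/C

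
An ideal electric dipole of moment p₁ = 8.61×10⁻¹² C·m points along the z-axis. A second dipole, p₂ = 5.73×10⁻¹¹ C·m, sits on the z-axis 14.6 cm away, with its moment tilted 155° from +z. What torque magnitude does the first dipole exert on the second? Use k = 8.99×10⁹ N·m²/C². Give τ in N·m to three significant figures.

The second dipole sits on the axis of the first, so the field there is axial: E₁ = 2kp₁/r³ along +z.
E₁ = 2(8.99×10⁹)(8.61×10⁻¹²)/(0.146)³ = 49.74 N/C.
Torque on the second dipole: τ = p₂ E₁ sinθ.
τ = (5.73×10⁻¹¹)(49.74)·sin155° = 1.205×10⁻⁹ N·m.

τ ≈ 1.20×10⁻⁹ N·m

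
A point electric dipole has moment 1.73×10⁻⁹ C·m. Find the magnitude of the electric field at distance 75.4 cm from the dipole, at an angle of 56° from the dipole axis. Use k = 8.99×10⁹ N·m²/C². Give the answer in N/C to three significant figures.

At angle θ the dipole field magnitude is E = (kp/r³)·√(1 + 3cos²θ).
kp/r³ = (8.99×10⁹)(1.73×10⁻⁹) / (0.754)³ = 36.28 N/C.
√(1 + 3cos²56°) = √(1 + 3·0.3127) = √1.9381 ≈ 1.3922.
E ≈ 36.28 × 1.392 = 50.51 N/C.

E ≈ 50.5 N/C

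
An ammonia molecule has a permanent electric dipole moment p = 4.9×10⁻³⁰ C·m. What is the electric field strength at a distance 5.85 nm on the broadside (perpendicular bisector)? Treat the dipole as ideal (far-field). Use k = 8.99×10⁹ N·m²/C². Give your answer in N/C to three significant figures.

E ≈ 2.20×10⁵ N/C

On the perpendicular bisector E = kp/r³ (half the axial value at the same distance).
E = (8.99×10⁹)(4.90×10⁻³⁰) / (5.85×10⁻⁹)³ = 2.200×10⁵ N/C.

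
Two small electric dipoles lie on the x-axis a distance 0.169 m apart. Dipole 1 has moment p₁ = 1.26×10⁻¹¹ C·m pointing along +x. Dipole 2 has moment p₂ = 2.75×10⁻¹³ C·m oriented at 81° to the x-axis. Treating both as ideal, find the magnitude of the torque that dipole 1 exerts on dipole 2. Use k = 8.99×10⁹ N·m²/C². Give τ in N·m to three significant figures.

τ ≈ 1.27×10⁻¹¹ N·m

The second dipole sits on the axis of the first, so the field there is axial: E₁ = 2kp₁/r³ along +x.
E₁ = 2(8.99×10⁹)(1.26×10⁻¹¹)/(0.169)³ = 46.94 N/C.
Torque on the second dipole: τ = p₂ E₁ sinθ.
τ = (2.75×10⁻¹³)(46.94)·sin81° = 1.275×10⁻¹¹ N·m.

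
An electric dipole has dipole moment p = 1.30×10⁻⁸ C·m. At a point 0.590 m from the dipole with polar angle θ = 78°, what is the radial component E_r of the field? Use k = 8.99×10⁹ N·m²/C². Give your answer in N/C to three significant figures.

For a dipole, E_r = (2kp cosθ)/r³.
kp/r³ = (8.99×10⁹)(1.30×10⁻⁸)/(0.590)³ = 569.0 N/C.
E_r = 2·569.0·cos78° = 236.6 N/C.

E_r ≈ 237 N/C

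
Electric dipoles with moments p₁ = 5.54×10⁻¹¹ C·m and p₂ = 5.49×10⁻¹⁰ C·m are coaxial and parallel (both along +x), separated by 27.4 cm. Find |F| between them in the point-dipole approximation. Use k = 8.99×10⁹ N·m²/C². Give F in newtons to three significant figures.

On-axis field of dipole 1 at distance r: E = 2kp₁/r³. Force on dipole 2 is F = p₂·dE/dr (gradient along axis).
dE/dr = −6kp₁/r⁴, so |F| = 6kp₁p₂/r⁴ (attractive for aligned moments).
F = 6(8.99×10⁹)(5.54×10⁻¹¹)(5.49×10⁻¹⁰)/(0.274)⁴ = 2.911×10⁻⁷ N.

F ≈ 2.91×10⁻⁷ N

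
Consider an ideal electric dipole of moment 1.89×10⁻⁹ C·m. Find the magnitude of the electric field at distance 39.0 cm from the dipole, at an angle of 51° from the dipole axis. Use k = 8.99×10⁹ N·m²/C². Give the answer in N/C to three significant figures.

E ≈ 424 N/C

At angle θ the dipole field magnitude is E = (kp/r³)·√(1 + 3cos²θ).
kp/r³ = (8.99×10⁹)(1.89×10⁻⁹) / (0.390)³ = 286.4 N/C.
√(1 + 3cos²51°) = √(1 + 3·0.3960) = √2.1881 ≈ 1.4792.
E ≈ 286.4 × 1.479 = 423.7 N/C.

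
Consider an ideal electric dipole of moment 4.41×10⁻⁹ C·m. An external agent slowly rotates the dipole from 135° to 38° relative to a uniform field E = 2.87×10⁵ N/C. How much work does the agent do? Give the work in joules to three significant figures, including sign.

W_ext = ΔU = U(θ₂) − U(θ₁) = −pE cosθ₂ − (−pE cosθ₁) = pE(cosθ₁ − cosθ₂).
W = (4.41×10⁻⁹)(2.87×10⁵)·(cos135° − cos38°) = (0.001266)·(-1.4951) = -0.001892 J.

W ≈ -0.00189 J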